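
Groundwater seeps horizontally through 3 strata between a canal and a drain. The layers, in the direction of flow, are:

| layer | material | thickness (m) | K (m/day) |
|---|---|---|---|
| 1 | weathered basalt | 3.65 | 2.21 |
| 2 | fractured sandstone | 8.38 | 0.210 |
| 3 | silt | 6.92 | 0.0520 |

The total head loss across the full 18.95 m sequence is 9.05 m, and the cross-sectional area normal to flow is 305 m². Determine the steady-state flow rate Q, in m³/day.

Flow is perpendicular to layering, so the layers act in series and the equivalent K is the thickness-weighted harmonic mean.
Total thickness L = 3.65 + 8.38 + 6.92 = 18.95 m.
Σ(b_i/K_i) = 3.65/2.21 + 8.38/0.210 + 6.92/0.0520 = 174.6 d.
K_eq = L / Σ(b_i/K_i) = 18.95 / 174.6 = 0.1085 m/day.
Q = K_eq · A · (Δh/L) = 0.1085 × 305 × (9.05/18.95) = 15.81 m³/day.

15.8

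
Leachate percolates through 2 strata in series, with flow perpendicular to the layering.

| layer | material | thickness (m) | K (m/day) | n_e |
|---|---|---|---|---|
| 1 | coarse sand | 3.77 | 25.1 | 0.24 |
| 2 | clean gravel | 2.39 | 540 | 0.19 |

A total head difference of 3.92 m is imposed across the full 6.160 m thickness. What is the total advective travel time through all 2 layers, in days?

With flow normal to the layers, continuity requires the same specific discharge q through every layer.
Σ(b_i/K_i) = 3.77/25.1 + 2.39/540 = 0.1546 d.
q = Δh / Σ(b_i/K_i) = 3.92 / 0.1546 = 25.35 m/day.
In each layer the seepage velocity is v_i = q/n_i, so the layer transit time is t_i = b_i·n_i / q:
  layer 1 (coarse sand): t_1 = 3.77 × 0.24 / 25.35 = 0.03569 d
  layer 2 (clean gravel): t_2 = 2.39 × 0.19 / 25.35 = 0.01791 d
Total t = Σ t_i = 0.05360 days.

0.0536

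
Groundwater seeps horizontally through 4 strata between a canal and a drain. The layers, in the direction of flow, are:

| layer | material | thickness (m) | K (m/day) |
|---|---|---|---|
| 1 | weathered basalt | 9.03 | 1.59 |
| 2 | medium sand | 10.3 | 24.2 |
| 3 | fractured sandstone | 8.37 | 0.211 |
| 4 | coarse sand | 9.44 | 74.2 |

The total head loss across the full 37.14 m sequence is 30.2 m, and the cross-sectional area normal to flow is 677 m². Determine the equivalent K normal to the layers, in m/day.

Flow is perpendicular to layering, so the layers act in series and the equivalent K is the thickness-weighted harmonic mean.
Total thickness L = 9.03 + 10.3 + 8.37 + 9.44 = 37.14 m.
Σ(b_i/K_i) = 9.03/1.59 + 10.3/24.2 + 8.37/0.211 + 9.44/74.2 = 45.90 d.
K_eq = L / Σ(b_i/K_i) = 37.14 / 45.90 = 0.8091 m/day.

0.809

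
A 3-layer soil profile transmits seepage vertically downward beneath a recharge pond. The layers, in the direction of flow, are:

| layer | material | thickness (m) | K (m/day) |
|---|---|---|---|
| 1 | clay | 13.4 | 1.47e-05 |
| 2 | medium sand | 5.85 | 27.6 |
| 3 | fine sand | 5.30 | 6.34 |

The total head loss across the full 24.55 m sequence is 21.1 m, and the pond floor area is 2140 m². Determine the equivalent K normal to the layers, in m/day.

2.69e-05

Flow is perpendicular to layering, so the layers act in series and the equivalent K is the thickness-weighted harmonic mean.
Total thickness L = 13.4 + 5.85 + 5.30 = 24.55 m.
Σ(b_i/K_i) = 13.4/1.47e-05 + 5.85/27.6 + 5.30/6.34 = 9.116e+05 d.
K_eq = L / Σ(b_i/K_i) = 24.55 / 9.116e+05 = 2.693e-05 m/day.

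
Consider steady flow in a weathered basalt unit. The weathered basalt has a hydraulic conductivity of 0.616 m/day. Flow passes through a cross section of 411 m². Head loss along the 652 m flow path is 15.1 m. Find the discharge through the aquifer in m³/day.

Hydraulic gradient i = Δh / L = 15.1 / 652 = 0.02316.
Darcy's law: Q = K · A · i = 0.6160 × 411.0 × 0.02316 = 5.863 m³/day.

5.86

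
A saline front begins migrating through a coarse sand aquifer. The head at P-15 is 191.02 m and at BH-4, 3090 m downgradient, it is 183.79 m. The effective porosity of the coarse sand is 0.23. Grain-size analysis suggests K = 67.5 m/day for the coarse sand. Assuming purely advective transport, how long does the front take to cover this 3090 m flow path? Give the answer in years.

12.3

Hydraulic gradient i = (191.02 − 183.79) / 3090 = 7.23 / 3090 = 0.002340.
Darcy flux q = K · i = 67.50 × 0.002340 = 0.1579 m/day.
Seepage velocity v = q / n_e = 0.1579 / 0.23 = 0.6867 m/day.
Travel time t = L / v = 3090 / 0.6867 = 4500 days = 12.32 years.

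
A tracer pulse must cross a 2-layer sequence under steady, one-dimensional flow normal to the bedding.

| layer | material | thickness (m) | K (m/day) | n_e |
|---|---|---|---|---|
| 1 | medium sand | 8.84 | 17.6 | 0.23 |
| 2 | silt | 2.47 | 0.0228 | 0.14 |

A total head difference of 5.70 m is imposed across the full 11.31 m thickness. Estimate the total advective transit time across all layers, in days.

45.4

With flow normal to the layers, continuity requires the same specific discharge q through every layer.
Σ(b_i/K_i) = 8.84/17.6 + 2.47/0.0228 = 108.8 d.
q = Δh / Σ(b_i/K_i) = 5.70 / 108.8 = 0.05237 m/day.
In each layer the seepage velocity is v_i = q/n_i, so the layer transit time is t_i = b_i·n_i / q:
  layer 1 (medium sand): t_1 = 8.84 × 0.23 / 0.05237 = 38.82 d
  layer 2 (silt): t_2 = 2.47 × 0.14 / 0.05237 = 6.603 d
Total t = Σ t_i = 45.42 days.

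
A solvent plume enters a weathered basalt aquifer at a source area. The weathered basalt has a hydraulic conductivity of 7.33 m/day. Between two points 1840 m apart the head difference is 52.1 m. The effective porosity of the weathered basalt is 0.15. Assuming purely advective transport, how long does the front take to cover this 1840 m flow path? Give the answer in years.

3.64

Hydraulic gradient i = Δh / L = 52.1 / 1840 = 0.02832.
Darcy flux q = K · i = 7.330 × 0.02832 = 0.2076 m/day.
Seepage velocity v = q / n_e = 0.2076 / 0.15 = 1.384 m/day.
Travel time t = L / v = 1840 / 1.384 = 1330 days = 3.641 years.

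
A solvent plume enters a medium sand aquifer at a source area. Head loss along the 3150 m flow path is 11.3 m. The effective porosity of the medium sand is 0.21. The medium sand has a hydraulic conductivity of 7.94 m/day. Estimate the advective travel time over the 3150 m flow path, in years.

63.6

Hydraulic gradient i = Δh / L = 11.3 / 3150 = 0.003587.
Darcy flux q = K · i = 7.940 × 0.003587 = 0.02848 m/day.
Seepage velocity v = q / n_e = 0.02848 / 0.21 = 0.1356 m/day.
Travel time t = L / v = 3150 / 0.1356 = 23224 days = 63.58 years.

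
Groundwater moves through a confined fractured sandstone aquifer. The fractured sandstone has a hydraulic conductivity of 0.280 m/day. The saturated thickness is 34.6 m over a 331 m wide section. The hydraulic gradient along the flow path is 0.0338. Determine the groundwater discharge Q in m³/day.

Cross-sectional area A = 331 × 34.6 = 11453 m².
Hydraulic gradient i = 0.0338.
Darcy's law: Q = K · A · i = 0.2800 × 11453 × 0.03380 = 108.4 m³/day.

108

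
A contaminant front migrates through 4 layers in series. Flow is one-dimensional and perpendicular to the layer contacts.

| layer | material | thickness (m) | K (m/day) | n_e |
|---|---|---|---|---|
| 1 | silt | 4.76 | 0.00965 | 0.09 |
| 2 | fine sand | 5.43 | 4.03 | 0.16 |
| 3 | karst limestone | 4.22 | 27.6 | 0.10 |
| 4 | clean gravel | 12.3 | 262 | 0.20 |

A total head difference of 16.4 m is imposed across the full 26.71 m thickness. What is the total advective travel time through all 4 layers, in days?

126

With flow normal to the layers, continuity requires the same specific discharge q through every layer.
Σ(b_i/K_i) = 4.76/0.00965 + 5.43/4.03 + 4.22/27.6 + 12.3/262 = 494.8 d.
q = Δh / Σ(b_i/K_i) = 16.4 / 494.8 = 0.03314 m/day.
In each layer the seepage velocity is v_i = q/n_i, so the layer transit time is t_i = b_i·n_i / q:
  layer 1 (silt): t_1 = 4.76 × 0.09 / 0.03314 = 12.93 d
  layer 2 (fine sand): t_2 = 5.43 × 0.16 / 0.03314 = 26.21 d
  layer 3 (karst limestone): t_3 = 4.22 × 0.10 / 0.03314 = 12.73 d
  layer 4 (clean gravel): t_4 = 12.3 × 0.20 / 0.03314 = 74.22 d
Total t = Σ t_i = 126.1 days.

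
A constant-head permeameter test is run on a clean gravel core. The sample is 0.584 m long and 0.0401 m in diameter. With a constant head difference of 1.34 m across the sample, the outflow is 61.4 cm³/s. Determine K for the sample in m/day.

Cross-sectional area A = π·(d/2)² = π × (0.0401/2)² = 0.001263 m².
Convert discharge: 61.4 cm³/s = 6.140e-05 m³/s.
Darcy's law rearranged: K = Q·L / (A·Δh) = 6.140e-05 × 0.584 / (0.001263 × 1.34) = 0.02119 m/s = 1831 m/day.

1830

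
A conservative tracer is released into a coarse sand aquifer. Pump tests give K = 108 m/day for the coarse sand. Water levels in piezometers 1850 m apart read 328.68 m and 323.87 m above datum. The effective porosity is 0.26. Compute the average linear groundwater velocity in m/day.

1.08

Hydraulic gradient i = (328.68 − 323.87) / 1850 = 4.81 / 1850 = 0.002600.
Darcy flux q = K · i = 108.0 × 0.002600 = 0.2808 m/day.
Seepage velocity v = q / n_e = 0.2808 / 0.26 = 1.080 m/day.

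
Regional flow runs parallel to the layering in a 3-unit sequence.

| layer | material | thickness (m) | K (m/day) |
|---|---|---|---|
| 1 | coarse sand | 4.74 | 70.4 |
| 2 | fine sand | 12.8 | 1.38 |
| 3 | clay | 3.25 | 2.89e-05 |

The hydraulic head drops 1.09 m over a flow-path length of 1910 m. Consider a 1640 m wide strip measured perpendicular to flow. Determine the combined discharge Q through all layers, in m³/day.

Flow is parallel to layering, so each bed carries its own Darcy discharge and the transmissivities add.
Σ(K_i·b_i) = 70.4×4.74 + 1.38×12.8 + 2.89e-05×3.25 = 351.4 m²/day.
Hydraulic gradient i = Δh / L = 1.09 / 1910 = 0.0005707.
Q = Σ(K_i·b_i) · W · i = 351.4 × 1640 × 0.0005707 = 328.8 m³/day.

329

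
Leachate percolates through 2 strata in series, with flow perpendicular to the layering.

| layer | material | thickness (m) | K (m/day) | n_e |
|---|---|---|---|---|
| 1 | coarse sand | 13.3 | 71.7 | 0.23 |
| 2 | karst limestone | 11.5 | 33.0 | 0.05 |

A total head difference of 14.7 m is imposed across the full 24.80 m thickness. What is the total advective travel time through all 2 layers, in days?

With flow normal to the layers, continuity requires the same specific discharge q through every layer.
Σ(b_i/K_i) = 13.3/71.7 + 11.5/33.0 = 0.5340 d.
q = Δh / Σ(b_i/K_i) = 14.7 / 0.5340 = 27.53 m/day.
In each layer the seepage velocity is v_i = q/n_i, so the layer transit time is t_i = b_i·n_i / q:
  layer 1 (coarse sand): t_1 = 13.3 × 0.23 / 27.53 = 0.1111 d
  layer 2 (karst limestone): t_2 = 11.5 × 0.05 / 27.53 = 0.02089 d
Total t = Σ t_i = 0.1320 days.

0.132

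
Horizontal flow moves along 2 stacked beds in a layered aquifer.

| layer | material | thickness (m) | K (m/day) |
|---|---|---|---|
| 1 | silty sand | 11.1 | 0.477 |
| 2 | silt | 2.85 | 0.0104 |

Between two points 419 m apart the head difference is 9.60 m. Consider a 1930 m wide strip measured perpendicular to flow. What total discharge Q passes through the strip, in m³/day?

Flow is parallel to layering, so each bed carries its own Darcy discharge and the transmissivities add.
Σ(K_i·b_i) = 0.477×11.1 + 0.0104×2.85 = 5.324 m²/day.
Hydraulic gradient i = Δh / L = 9.60 / 419 = 0.02291.
Q = Σ(K_i·b_i) · W · i = 5.324 × 1930 × 0.02291 = 235.4 m³/day.

235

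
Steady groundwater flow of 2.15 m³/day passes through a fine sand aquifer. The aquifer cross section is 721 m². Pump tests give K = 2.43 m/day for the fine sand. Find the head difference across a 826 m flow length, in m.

1.01

From Q = K·A·i, i = Q / (K·A) = 2.15 / (2.430 × 721.0) = 0.001227.
Head loss Δh = i · L = 0.001227 × 826 = 1.014 m.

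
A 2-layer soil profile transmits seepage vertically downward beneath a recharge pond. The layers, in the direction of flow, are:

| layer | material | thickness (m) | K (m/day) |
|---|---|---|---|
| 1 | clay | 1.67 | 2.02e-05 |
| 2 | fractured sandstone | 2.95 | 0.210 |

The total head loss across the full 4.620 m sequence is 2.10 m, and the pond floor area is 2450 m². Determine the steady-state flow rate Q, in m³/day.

Flow is perpendicular to layering, so the layers act in series and the equivalent K is the thickness-weighted harmonic mean.
Total thickness L = 1.67 + 2.95 = 4.620 m.
Σ(b_i/K_i) = 1.67/2.02e-05 + 2.95/0.210 = 82687 d.
K_eq = L / Σ(b_i/K_i) = 4.620 / 82687 = 5.587e-05 m/day.
Q = K_eq · A · (Δh/L) = 5.587e-05 × 2450 × (2.10/4.620) = 0.06222 m³/day.

0.0622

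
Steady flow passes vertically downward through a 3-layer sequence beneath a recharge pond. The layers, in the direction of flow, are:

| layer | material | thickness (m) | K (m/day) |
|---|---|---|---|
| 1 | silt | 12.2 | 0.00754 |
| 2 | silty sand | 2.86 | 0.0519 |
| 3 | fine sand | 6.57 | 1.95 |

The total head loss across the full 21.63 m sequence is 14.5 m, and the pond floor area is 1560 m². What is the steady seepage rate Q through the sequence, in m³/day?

13.5

Flow is perpendicular to layering, so the layers act in series and the equivalent K is the thickness-weighted harmonic mean.
Total thickness L = 12.2 + 2.86 + 6.57 = 21.63 m.
Σ(b_i/K_i) = 12.2/0.00754 + 2.86/0.0519 + 6.57/1.95 = 1677 d.
K_eq = L / Σ(b_i/K_i) = 21.63 / 1677 = 0.01290 m/day.
Q = K_eq · A · (Δh/L) = 0.01290 × 1560 × (14.5/21.63) = 13.49 m³/day.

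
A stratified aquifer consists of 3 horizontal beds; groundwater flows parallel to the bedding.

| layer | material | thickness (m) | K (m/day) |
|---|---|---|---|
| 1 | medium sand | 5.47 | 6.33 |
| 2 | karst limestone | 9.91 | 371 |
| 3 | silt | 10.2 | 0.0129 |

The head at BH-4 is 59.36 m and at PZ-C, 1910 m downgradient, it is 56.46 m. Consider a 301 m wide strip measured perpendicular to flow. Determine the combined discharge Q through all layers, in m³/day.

Flow is parallel to layering, so each bed carries its own Darcy discharge and the transmissivities add.
Σ(K_i·b_i) = 6.33×5.47 + 371×9.91 + 0.0129×10.2 = 3711 m²/day.
Hydraulic gradient i = (59.36 − 56.46) / 1910 = 2.9 / 1910 = 0.001518.
Q = Σ(K_i·b_i) · W · i = 3711 × 301 × 0.001518 = 1696 m³/day.

1700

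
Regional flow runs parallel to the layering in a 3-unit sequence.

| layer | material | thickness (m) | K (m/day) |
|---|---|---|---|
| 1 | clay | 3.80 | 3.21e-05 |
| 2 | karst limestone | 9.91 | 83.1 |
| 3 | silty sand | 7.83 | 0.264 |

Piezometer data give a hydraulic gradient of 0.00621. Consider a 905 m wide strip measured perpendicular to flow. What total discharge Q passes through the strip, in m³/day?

4640

Flow is parallel to layering, so each bed carries its own Darcy discharge and the transmissivities add.
Σ(K_i·b_i) = 3.21e-05×3.80 + 83.1×9.91 + 0.264×7.83 = 825.6 m²/day.
Hydraulic gradient i = 0.00621.
Q = Σ(K_i·b_i) · W · i = 825.6 × 905 × 0.006210 = 4640 m³/day.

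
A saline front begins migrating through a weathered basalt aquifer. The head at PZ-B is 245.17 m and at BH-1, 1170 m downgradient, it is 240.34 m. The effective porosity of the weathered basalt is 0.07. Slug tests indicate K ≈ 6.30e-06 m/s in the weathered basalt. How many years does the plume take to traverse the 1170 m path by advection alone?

Convert K: 6.30e-06 m/s × 86400 = 0.5443 m/day.
Hydraulic gradient i = (245.17 − 240.34) / 1170 = 4.83 / 1170 = 0.004128.
Darcy flux q = K · i = 0.5443 × 0.004128 = 0.002247 m/day.
Seepage velocity v = q / n_e = 0.002247 / 0.07 = 0.03210 m/day.
Travel time t = L / v = 1170 / 0.03210 = 36448 days = 99.79 years.

99.8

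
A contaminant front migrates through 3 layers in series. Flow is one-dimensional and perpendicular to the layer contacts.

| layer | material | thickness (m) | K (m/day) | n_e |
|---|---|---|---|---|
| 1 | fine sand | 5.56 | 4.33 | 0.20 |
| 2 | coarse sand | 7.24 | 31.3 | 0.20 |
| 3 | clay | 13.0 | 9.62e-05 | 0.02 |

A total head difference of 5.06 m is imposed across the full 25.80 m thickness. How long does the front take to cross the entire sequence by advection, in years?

206

With flow normal to the layers, continuity requires the same specific discharge q through every layer.
Σ(b_i/K_i) = 5.56/4.33 + 7.24/31.3 + 13.0/9.62e-05 = 1.351e+05 d.
q = Δh / Σ(b_i/K_i) = 5.06 / 1.351e+05 = 3.744e-05 m/day.
In each layer the seepage velocity is v_i = q/n_i, so the layer transit time is t_i = b_i·n_i / q:
  layer 1 (fine sand): t_1 = 5.56 × 0.20 / 3.744e-05 = 29698 d
  layer 2 (coarse sand): t_2 = 7.24 × 0.20 / 3.744e-05 = 38672 d
  layer 3 (clay): t_3 = 13.0 × 0.02 / 3.744e-05 = 6944 d
Total t = Σ t_i = 75313 days = 206.2 years.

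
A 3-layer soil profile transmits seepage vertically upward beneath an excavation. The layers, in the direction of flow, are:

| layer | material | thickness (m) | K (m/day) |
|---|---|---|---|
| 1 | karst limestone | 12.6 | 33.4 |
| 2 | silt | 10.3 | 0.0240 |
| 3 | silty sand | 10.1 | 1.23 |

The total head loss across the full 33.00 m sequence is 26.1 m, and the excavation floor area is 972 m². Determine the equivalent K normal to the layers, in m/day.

Flow is perpendicular to layering, so the layers act in series and the equivalent K is the thickness-weighted harmonic mean.
Total thickness L = 12.6 + 10.3 + 10.1 = 33.00 m.
Σ(b_i/K_i) = 12.6/33.4 + 10.3/0.0240 + 10.1/1.23 = 437.8 d.
K_eq = L / Σ(b_i/K_i) = 33.00 / 437.8 = 0.07538 m/day.

0.0754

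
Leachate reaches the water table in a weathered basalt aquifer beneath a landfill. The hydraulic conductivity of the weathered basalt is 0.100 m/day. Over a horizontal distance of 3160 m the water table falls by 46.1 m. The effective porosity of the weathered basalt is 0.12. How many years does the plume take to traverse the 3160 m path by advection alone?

712

Hydraulic gradient i = Δh / L = 46.1 / 3160 = 0.01459.
Darcy flux q = K · i = 0.1000 × 0.01459 = 0.001459 m/day.
Seepage velocity v = q / n_e = 0.001459 / 0.12 = 0.01216 m/day.
Travel time t = L / v = 3160 / 0.01216 = 2.599e+05 days = 711.6 years.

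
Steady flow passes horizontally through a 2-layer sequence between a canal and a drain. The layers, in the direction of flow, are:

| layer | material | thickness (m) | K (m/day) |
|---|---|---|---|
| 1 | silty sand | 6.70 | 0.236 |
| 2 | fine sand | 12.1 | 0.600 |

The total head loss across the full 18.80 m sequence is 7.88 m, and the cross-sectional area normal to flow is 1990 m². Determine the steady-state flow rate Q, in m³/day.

Flow is perpendicular to layering, so the layers act in series and the equivalent K is the thickness-weighted harmonic mean.
Total thickness L = 6.70 + 12.1 = 18.80 m.
Σ(b_i/K_i) = 6.70/0.236 + 12.1/0.600 = 48.56 d.
K_eq = L / Σ(b_i/K_i) = 18.80 / 48.56 = 0.3872 m/day.
Q = K_eq · A · (Δh/L) = 0.3872 × 1990 × (7.88/18.80) = 322.9 m³/day.

323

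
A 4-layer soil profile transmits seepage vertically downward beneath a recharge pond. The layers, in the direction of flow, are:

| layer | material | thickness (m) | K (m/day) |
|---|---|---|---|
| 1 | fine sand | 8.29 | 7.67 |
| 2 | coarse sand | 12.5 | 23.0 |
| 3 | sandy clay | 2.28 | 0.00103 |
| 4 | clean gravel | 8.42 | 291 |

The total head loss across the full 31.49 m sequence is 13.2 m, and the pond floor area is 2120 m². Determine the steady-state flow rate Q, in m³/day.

12.6

Flow is perpendicular to layering, so the layers act in series and the equivalent K is the thickness-weighted harmonic mean.
Total thickness L = 8.29 + 12.5 + 2.28 + 8.42 = 31.49 m.
Σ(b_i/K_i) = 8.29/7.67 + 12.5/23.0 + 2.28/0.00103 + 8.42/291 = 2215 d.
K_eq = L / Σ(b_i/K_i) = 31.49 / 2215 = 0.01422 m/day.
Q = K_eq · A · (Δh/L) = 0.01422 × 2120 × (13.2/31.49) = 12.63 m³/day.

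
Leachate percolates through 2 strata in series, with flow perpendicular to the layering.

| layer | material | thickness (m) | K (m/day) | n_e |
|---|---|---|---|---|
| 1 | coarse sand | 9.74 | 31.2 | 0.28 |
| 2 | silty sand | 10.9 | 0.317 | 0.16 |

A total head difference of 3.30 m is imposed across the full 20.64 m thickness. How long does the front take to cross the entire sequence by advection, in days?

With flow normal to the layers, continuity requires the same specific discharge q through every layer.
Σ(b_i/K_i) = 9.74/31.2 + 10.9/0.317 = 34.70 d.
q = Δh / Σ(b_i/K_i) = 3.30 / 34.70 = 0.09511 m/day.
In each layer the seepage velocity is v_i = q/n_i, so the layer transit time is t_i = b_i·n_i / q:
  layer 1 (coarse sand): t_1 = 9.74 × 0.28 / 0.09511 = 28.67 d
  layer 2 (silty sand): t_2 = 10.9 × 0.16 / 0.09511 = 18.34 d
Total t = Σ t_i = 47.01 days.

47.0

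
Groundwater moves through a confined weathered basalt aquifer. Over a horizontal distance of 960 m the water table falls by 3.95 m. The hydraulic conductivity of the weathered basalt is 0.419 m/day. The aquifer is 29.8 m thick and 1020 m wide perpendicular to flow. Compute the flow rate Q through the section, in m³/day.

Cross-sectional area A = 1020 × 29.8 = 30396 m².
Hydraulic gradient i = Δh / L = 3.95 / 960 = 0.004115.
Darcy's law: Q = K · A · i = 0.4190 × 30396 × 0.004115 = 52.40 m³/day.

52.4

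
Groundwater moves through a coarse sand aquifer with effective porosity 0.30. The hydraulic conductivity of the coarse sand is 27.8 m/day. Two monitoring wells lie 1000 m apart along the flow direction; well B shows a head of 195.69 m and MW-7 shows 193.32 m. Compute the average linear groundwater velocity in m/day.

Hydraulic gradient i = (195.69 − 193.32) / 1000 = 2.37 / 1000 = 0.002370.
Darcy flux q = K · i = 27.80 × 0.002370 = 0.06589 m/day.
Seepage velocity v = q / n_e = 0.06589 / 0.30 = 0.2196 m/day.

0.220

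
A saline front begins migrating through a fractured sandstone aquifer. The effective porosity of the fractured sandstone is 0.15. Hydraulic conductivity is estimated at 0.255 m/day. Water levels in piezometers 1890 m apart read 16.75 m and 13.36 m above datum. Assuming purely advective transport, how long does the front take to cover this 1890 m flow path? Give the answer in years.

1700

Hydraulic gradient i = (16.75 − 13.36) / 1890 = 3.39 / 1890 = 0.001794.
Darcy flux q = K · i = 0.2550 × 0.001794 = 0.0004574 m/day.
Seepage velocity v = q / n_e = 0.0004574 / 0.15 = 0.003049 m/day.
Travel time t = L / v = 1890 / 0.003049 = 6.198e+05 days = 1697 years.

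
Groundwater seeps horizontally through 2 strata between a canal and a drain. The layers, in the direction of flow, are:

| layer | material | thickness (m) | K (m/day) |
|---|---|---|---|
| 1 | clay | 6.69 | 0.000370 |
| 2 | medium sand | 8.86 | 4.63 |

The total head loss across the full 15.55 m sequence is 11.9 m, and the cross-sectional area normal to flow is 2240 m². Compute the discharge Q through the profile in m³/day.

1.47

Flow is perpendicular to layering, so the layers act in series and the equivalent K is the thickness-weighted harmonic mean.
Total thickness L = 6.69 + 8.86 = 15.55 m.
Σ(b_i/K_i) = 6.69/0.000370 + 8.86/4.63 = 18083 d.
K_eq = L / Σ(b_i/K_i) = 15.55 / 18083 = 0.0008599 m/day.
Q = K_eq · A · (Δh/L) = 0.0008599 × 2240 × (11.9/15.55) = 1.474 m³/day.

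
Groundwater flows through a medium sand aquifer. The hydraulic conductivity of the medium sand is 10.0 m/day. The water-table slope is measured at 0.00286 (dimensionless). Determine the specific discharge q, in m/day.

0.0286

Hydraulic gradient i = 0.00286.
Specific discharge q = K · i = 10.00 × 0.002860 = 0.02860 m/day.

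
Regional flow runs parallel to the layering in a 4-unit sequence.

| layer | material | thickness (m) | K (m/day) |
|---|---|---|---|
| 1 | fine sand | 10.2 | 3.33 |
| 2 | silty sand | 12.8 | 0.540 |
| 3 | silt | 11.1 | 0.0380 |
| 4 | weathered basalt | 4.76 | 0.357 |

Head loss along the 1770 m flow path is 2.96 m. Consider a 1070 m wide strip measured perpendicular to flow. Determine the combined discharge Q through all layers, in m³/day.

76.9

Flow is parallel to layering, so each bed carries its own Darcy discharge and the transmissivities add.
Σ(K_i·b_i) = 3.33×10.2 + 0.540×12.8 + 0.0380×11.1 + 0.357×4.76 = 43.00 m²/day.
Hydraulic gradient i = Δh / L = 2.96 / 1770 = 0.001672.
Q = Σ(K_i·b_i) · W · i = 43.00 × 1070 × 0.001672 = 76.94 m³/day.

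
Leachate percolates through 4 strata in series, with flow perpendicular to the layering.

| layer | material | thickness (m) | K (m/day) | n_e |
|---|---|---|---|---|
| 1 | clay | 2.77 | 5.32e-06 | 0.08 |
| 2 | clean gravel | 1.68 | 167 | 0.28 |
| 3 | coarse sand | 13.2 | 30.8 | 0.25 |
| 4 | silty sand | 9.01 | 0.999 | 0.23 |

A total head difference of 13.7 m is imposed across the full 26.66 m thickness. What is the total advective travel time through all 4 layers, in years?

631

With flow normal to the layers, continuity requires the same specific discharge q through every layer.
Σ(b_i/K_i) = 2.77/5.32e-06 + 1.68/167 + 13.2/30.8 + 9.01/0.999 = 5.207e+05 d.
q = Δh / Σ(b_i/K_i) = 13.7 / 5.207e+05 = 2.631e-05 m/day.
In each layer the seepage velocity is v_i = q/n_i, so the layer transit time is t_i = b_i·n_i / q:
  layer 1 (clay): t_1 = 2.77 × 0.08 / 2.631e-05 = 8422 d
  layer 2 (clean gravel): t_2 = 1.68 × 0.28 / 2.631e-05 = 17878 d
  layer 3 (coarse sand): t_3 = 13.2 × 0.25 / 2.631e-05 = 1.254e+05 d
  layer 4 (silty sand): t_4 = 9.01 × 0.23 / 2.631e-05 = 78760 d
Total t = Σ t_i = 2.305e+05 days = 631.0 years.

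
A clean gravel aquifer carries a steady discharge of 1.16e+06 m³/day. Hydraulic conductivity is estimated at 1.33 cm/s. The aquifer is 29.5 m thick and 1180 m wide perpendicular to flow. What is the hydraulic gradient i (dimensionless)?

Convert K: 1.33 cm/s × 864 = 1149 m/day.
Cross-sectional area A = 1180 × 29.5 = 34810 m².
From Q = K·A·i, i = Q / (K·A) = 1.16e+06 / (1149 × 34810) = 0.02900.

0.0290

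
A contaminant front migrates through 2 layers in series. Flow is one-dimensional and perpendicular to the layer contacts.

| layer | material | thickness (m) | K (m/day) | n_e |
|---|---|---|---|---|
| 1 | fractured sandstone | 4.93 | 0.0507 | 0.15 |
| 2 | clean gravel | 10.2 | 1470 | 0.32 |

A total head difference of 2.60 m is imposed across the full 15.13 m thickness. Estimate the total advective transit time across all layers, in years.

With flow normal to the layers, continuity requires the same specific discharge q through every layer.
Σ(b_i/K_i) = 4.93/0.0507 + 10.2/1470 = 97.25 d.
q = Δh / Σ(b_i/K_i) = 2.60 / 97.25 = 0.02674 m/day.
In each layer the seepage velocity is v_i = q/n_i, so the layer transit time is t_i = b_i·n_i / q:
  layer 1 (fractured sandstone): t_1 = 4.93 × 0.15 / 0.02674 = 27.66 d
  layer 2 (clean gravel): t_2 = 10.2 × 0.32 / 0.02674 = 122.1 d
Total t = Σ t_i = 149.7 days = 0.4100 years.

0.410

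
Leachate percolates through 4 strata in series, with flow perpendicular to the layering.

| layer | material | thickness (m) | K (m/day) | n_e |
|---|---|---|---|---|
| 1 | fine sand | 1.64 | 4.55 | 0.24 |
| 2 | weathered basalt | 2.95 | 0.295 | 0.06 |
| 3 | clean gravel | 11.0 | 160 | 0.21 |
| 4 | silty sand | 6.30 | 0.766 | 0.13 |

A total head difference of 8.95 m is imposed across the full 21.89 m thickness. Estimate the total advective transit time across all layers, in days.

With flow normal to the layers, continuity requires the same specific discharge q through every layer.
Σ(b_i/K_i) = 1.64/4.55 + 2.95/0.295 + 11.0/160 + 6.30/0.766 = 18.65 d.
q = Δh / Σ(b_i/K_i) = 8.95 / 18.65 = 0.4798 m/day.
In each layer the seepage velocity is v_i = q/n_i, so the layer transit time is t_i = b_i·n_i / q:
  layer 1 (fine sand): t_1 = 1.64 × 0.24 / 0.4798 = 0.8203 d
  layer 2 (weathered basalt): t_2 = 2.95 × 0.06 / 0.4798 = 0.3689 d
  layer 3 (clean gravel): t_3 = 11.0 × 0.21 / 0.4798 = 4.815 d
  layer 4 (silty sand): t_4 = 6.30 × 0.13 / 0.4798 = 1.707 d
Total t = Σ t_i = 7.711 days.

7.71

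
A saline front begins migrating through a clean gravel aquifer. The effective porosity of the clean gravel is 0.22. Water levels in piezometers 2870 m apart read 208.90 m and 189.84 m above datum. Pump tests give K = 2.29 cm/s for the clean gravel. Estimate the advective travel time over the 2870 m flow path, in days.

Convert K: 2.29 cm/s × 864 = 1979 m/day.
Hydraulic gradient i = (208.90 − 189.84) / 2870 = 19.06 / 2870 = 0.006641.
Darcy flux q = K · i = 1979 × 0.006641 = 13.14 m/day.
Seepage velocity v = q / n_e = 13.14 / 0.22 = 59.73 m/day.
Travel time t = L / v = 2870 / 59.73 = 48.05 days.

48.1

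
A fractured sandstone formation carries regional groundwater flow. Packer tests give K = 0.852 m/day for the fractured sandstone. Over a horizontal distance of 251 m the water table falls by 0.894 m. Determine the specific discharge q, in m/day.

0.00303

Hydraulic gradient i = Δh / L = 0.894 / 251 = 0.003562.
Specific discharge q = K · i = 0.8520 × 0.003562 = 0.003035 m/day.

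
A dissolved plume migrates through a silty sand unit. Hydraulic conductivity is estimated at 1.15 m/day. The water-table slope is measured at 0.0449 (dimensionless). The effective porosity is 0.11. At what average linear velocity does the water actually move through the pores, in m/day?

0.469

Hydraulic gradient i = 0.0449.
Darcy flux q = K · i = 1.150 × 0.04490 = 0.05164 m/day.
Seepage velocity v = q / n_e = 0.05164 / 0.11 = 0.4694 m/day.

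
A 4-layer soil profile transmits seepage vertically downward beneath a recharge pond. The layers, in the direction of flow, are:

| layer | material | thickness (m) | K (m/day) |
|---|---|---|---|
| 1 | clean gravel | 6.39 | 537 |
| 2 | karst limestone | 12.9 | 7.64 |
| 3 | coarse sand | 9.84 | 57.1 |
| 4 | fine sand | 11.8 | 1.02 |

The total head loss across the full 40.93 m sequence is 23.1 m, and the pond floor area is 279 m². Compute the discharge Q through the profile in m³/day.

Flow is perpendicular to layering, so the layers act in series and the equivalent K is the thickness-weighted harmonic mean.
Total thickness L = 6.39 + 12.9 + 9.84 + 11.8 = 40.93 m.
Σ(b_i/K_i) = 6.39/537 + 12.9/7.64 + 9.84/57.1 + 11.8/1.02 = 13.44 d.
K_eq = L / Σ(b_i/K_i) = 40.93 / 13.44 = 3.045 m/day.
Q = K_eq · A · (Δh/L) = 3.045 × 279 × (23.1/40.93) = 479.5 m³/day.

479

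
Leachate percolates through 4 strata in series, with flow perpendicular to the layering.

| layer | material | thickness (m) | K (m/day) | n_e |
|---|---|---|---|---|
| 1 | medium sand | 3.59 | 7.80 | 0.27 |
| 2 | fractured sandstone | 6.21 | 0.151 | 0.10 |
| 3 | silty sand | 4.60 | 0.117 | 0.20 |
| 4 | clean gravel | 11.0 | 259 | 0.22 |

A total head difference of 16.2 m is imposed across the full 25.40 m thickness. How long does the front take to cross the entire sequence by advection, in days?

24.6

With flow normal to the layers, continuity requires the same specific discharge q through every layer.
Σ(b_i/K_i) = 3.59/7.80 + 6.21/0.151 + 4.60/0.117 + 11.0/259 = 80.94 d.
q = Δh / Σ(b_i/K_i) = 16.2 / 80.94 = 0.2001 m/day.
In each layer the seepage velocity is v_i = q/n_i, so the layer transit time is t_i = b_i·n_i / q:
  layer 1 (medium sand): t_1 = 3.59 × 0.27 / 0.2001 = 4.843 d
  layer 2 (fractured sandstone): t_2 = 6.21 × 0.10 / 0.2001 = 3.103 d
  layer 3 (silty sand): t_3 = 4.60 × 0.20 / 0.2001 = 4.597 d
  layer 4 (clean gravel): t_4 = 11.0 × 0.22 / 0.2001 = 12.09 d
Total t = Σ t_i = 24.63 days.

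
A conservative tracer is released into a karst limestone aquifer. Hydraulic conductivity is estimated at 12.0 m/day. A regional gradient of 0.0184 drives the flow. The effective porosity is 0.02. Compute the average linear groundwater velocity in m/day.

11.0

Hydraulic gradient i = 0.0184.
Darcy flux q = K · i = 12.00 × 0.01840 = 0.2208 m/day.
Seepage velocity v = q / n_e = 0.2208 / 0.02 = 11.04 m/day.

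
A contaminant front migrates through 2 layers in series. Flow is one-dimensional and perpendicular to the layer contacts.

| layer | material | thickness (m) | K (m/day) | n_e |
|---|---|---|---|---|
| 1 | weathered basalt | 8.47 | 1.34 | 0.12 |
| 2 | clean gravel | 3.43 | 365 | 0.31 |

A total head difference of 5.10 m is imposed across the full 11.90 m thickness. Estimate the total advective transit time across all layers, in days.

2.58

With flow normal to the layers, continuity requires the same specific discharge q through every layer.
Σ(b_i/K_i) = 8.47/1.34 + 3.43/365 = 6.330 d.
q = Δh / Σ(b_i/K_i) = 5.10 / 6.330 = 0.8056 m/day.
In each layer the seepage velocity is v_i = q/n_i, so the layer transit time is t_i = b_i·n_i / q:
  layer 1 (weathered basalt): t_1 = 8.47 × 0.12 / 0.8056 = 1.262 d
  layer 2 (clean gravel): t_2 = 3.43 × 0.31 / 0.8056 = 1.320 d
Total t = Σ t_i = 2.581 days.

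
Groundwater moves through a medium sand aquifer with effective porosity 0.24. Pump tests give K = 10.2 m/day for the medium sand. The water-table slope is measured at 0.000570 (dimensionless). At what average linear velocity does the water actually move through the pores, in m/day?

0.0242

Hydraulic gradient i = 0.000570.
Darcy flux q = K · i = 10.20 × 0.0005700 = 0.005814 m/day.
Seepage velocity v = q / n_e = 0.005814 / 0.24 = 0.02423 m/day.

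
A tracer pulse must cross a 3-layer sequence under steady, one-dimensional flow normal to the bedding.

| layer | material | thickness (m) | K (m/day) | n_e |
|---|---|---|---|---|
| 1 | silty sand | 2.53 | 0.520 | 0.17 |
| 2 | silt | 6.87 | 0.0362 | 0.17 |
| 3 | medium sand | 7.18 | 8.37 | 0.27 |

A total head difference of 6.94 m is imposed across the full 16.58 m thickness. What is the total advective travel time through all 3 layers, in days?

99.6

With flow normal to the layers, continuity requires the same specific discharge q through every layer.
Σ(b_i/K_i) = 2.53/0.520 + 6.87/0.0362 + 7.18/8.37 = 195.5 d.
q = Δh / Σ(b_i/K_i) = 6.94 / 195.5 = 0.03550 m/day.
In each layer the seepage velocity is v_i = q/n_i, so the layer transit time is t_i = b_i·n_i / q:
  layer 1 (silty sand): t_1 = 2.53 × 0.17 / 0.03550 = 12.12 d
  layer 2 (silt): t_2 = 6.87 × 0.17 / 0.03550 = 32.90 d
  layer 3 (medium sand): t_3 = 7.18 × 0.27 / 0.03550 = 54.61 d
Total t = Σ t_i = 99.63 days.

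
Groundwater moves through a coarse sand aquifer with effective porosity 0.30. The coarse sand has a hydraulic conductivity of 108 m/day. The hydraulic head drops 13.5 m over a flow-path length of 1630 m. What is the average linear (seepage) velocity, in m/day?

Hydraulic gradient i = Δh / L = 13.5 / 1630 = 0.008282.
Darcy flux q = K · i = 108.0 × 0.008282 = 0.8945 m/day.
Seepage velocity v = q / n_e = 0.8945 / 0.30 = 2.982 m/day.

2.98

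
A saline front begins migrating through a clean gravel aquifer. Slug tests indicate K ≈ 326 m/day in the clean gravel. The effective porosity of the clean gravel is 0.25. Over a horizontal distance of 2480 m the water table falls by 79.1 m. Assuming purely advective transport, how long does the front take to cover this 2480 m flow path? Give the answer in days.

Hydraulic gradient i = Δh / L = 79.1 / 2480 = 0.03190.
Darcy flux q = K · i = 326.0 × 0.03190 = 10.40 m/day.
Seepage velocity v = q / n_e = 10.40 / 0.25 = 41.59 m/day.
Travel time t = L / v = 2480 / 41.59 = 59.63 days.

59.6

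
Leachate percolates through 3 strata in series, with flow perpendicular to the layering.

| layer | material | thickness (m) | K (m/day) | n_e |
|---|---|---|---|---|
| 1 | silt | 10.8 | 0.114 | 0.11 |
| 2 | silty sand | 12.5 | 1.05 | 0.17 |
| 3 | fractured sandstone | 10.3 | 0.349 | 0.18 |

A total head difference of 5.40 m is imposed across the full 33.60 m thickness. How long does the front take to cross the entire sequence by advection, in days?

130

With flow normal to the layers, continuity requires the same specific discharge q through every layer.
Σ(b_i/K_i) = 10.8/0.114 + 12.5/1.05 + 10.3/0.349 = 136.2 d.
q = Δh / Σ(b_i/K_i) = 5.40 / 136.2 = 0.03966 m/day.
In each layer the seepage velocity is v_i = q/n_i, so the layer transit time is t_i = b_i·n_i / q:
  layer 1 (silt): t_1 = 10.8 × 0.11 / 0.03966 = 29.95 d
  layer 2 (silty sand): t_2 = 12.5 × 0.17 / 0.03966 = 53.58 d
  layer 3 (fractured sandstone): t_3 = 10.3 × 0.18 / 0.03966 = 46.75 d
Total t = Σ t_i = 130.3 days.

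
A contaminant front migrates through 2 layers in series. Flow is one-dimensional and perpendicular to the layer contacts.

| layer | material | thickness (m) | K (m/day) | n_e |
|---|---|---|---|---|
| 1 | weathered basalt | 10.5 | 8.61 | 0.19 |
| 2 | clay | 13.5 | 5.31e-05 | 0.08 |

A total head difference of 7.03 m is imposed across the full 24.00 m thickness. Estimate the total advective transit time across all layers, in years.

With flow normal to the layers, continuity requires the same specific discharge q through every layer.
Σ(b_i/K_i) = 10.5/8.61 + 13.5/5.31e-05 = 2.542e+05 d.
q = Δh / Σ(b_i/K_i) = 7.03 / 2.542e+05 = 2.765e-05 m/day.
In each layer the seepage velocity is v_i = q/n_i, so the layer transit time is t_i = b_i·n_i / q:
  layer 1 (weathered basalt): t_1 = 10.5 × 0.19 / 2.765e-05 = 72149 d
  layer 2 (clay): t_2 = 13.5 × 0.08 / 2.765e-05 = 39058 d
Total t = Σ t_i = 1.112e+05 days = 304.5 years.

304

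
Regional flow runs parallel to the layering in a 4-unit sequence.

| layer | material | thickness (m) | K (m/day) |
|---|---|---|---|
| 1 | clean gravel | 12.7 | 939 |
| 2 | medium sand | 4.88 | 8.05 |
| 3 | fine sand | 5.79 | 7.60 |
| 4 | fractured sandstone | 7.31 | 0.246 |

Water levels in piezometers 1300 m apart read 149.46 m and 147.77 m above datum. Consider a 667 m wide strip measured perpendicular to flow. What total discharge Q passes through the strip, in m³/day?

10400

Flow is parallel to layering, so each bed carries its own Darcy discharge and the transmissivities add.
Σ(K_i·b_i) = 939×12.7 + 8.05×4.88 + 7.60×5.79 + 0.246×7.31 = 12010 m²/day.
Hydraulic gradient i = (149.46 − 147.77) / 1300 = 1.69 / 1300 = 0.001300.
Q = Σ(K_i·b_i) · W · i = 12010 × 667 × 0.001300 = 10414 m³/day.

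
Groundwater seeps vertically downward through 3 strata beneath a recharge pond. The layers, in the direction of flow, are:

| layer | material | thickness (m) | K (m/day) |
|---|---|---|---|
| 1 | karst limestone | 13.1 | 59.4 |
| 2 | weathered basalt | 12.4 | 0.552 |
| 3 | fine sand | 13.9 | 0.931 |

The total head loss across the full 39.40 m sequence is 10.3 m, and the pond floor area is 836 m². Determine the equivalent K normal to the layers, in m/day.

1.05

Flow is perpendicular to layering, so the layers act in series and the equivalent K is the thickness-weighted harmonic mean.
Total thickness L = 13.1 + 12.4 + 13.9 = 39.40 m.
Σ(b_i/K_i) = 13.1/59.4 + 12.4/0.552 + 13.9/0.931 = 37.61 d.
K_eq = L / Σ(b_i/K_i) = 39.40 / 37.61 = 1.047 m/day.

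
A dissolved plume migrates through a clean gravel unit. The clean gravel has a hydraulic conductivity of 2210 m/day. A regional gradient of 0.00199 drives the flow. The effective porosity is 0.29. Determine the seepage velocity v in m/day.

15.2

Hydraulic gradient i = 0.00199.
Darcy flux q = K · i = 2210 × 0.001990 = 4.398 m/day.
Seepage velocity v = q / n_e = 4.398 / 0.29 = 15.17 m/day.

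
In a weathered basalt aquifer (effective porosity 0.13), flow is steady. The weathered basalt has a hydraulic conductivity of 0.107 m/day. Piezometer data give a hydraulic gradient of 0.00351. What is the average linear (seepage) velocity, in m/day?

Hydraulic gradient i = 0.00351.
Darcy flux q = K · i = 0.1070 × 0.003510 = 0.0003756 m/day.
Seepage velocity v = q / n_e = 0.0003756 / 0.13 = 0.002889 m/day.

0.00289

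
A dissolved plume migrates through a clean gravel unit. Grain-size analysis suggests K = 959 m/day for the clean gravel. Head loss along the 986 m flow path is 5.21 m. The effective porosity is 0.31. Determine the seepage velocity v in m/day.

Hydraulic gradient i = Δh / L = 5.21 / 986 = 0.005284.
Darcy flux q = K · i = 959.0 × 0.005284 = 5.067 m/day.
Seepage velocity v = q / n_e = 5.067 / 0.31 = 16.35 m/day.

16.3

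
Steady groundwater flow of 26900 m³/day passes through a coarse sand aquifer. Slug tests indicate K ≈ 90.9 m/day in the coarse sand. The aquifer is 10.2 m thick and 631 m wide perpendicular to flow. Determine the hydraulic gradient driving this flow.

0.0460

Cross-sectional area A = 631 × 10.2 = 6436 m².
From Q = K·A·i, i = Q / (K·A) = 26900 / (90.90 × 6436) = 0.04598.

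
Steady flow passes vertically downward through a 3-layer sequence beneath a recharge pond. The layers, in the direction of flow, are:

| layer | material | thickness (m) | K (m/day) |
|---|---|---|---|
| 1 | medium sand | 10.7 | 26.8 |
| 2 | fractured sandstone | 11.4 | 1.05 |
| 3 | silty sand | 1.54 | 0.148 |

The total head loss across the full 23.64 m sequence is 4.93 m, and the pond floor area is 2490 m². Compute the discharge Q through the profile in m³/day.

567

Flow is perpendicular to layering, so the layers act in series and the equivalent K is the thickness-weighted harmonic mean.
Total thickness L = 10.7 + 11.4 + 1.54 = 23.64 m.
Σ(b_i/K_i) = 10.7/26.8 + 11.4/1.05 + 1.54/0.148 = 21.66 d.
K_eq = L / Σ(b_i/K_i) = 23.64 / 21.66 = 1.091 m/day.
Q = K_eq · A · (Δh/L) = 1.091 × 2490 × (4.93/23.64) = 566.7 m³/day.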